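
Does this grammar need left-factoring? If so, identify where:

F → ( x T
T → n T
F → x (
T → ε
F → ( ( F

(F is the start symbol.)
Yes, F has productions with common prefix '('

Left-factoring is needed when two productions for the same non-terminal
share a common prefix on the right-hand side.

Productions for F:
  F → ( x T
  F → x (
  F → ( ( F
Productions for T:
  T → n T
  T → ε

Found common prefix '(' in productions for F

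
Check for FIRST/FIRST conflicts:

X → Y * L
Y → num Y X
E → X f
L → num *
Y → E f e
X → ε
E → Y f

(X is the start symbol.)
A FIRST/FIRST conflict occurs when two productions N → α and N → β for the same non-terminal have FIRST(α) ∩ FIRST(β) ≠ ∅ (with ε ∈ FIRST of a nullable right-hand side, so two nullable alternatives also conflict).

FIRST sets of the non-terminals at (or reachable through a nullable prefix from) the front of some alternative:
  FIRST(Y) = { 'f', 'num' }
  FIRST(E) = { 'f', 'num' }
  FIRST(X) = { 'f', 'num', ε }

Productions for X:
  X → Y * L: FIRST = { 'f', 'num' }
  X → ε: FIRST = { ε }
Productions for Y:
  Y → num Y X: FIRST = { 'num' }
  Y → E f e: FIRST = { 'f', 'num' }
Productions for E:
  E → X f: FIRST = { 'f', 'num' }
  E → Y f: FIRST = { 'f', 'num' }
L has only one production, so no FIRST/FIRST conflict is possible there.

Conflict for Y: Y → num Y X and Y → E f e
  Overlap: { 'num' }
Conflict for E: E → X f and E → Y f
  Overlap: { 'f', 'num' }

Answer: Yes. Y → num Y X / Y → E f e on { 'num' }; E → X f / E → Y f on { 'f', 'num' }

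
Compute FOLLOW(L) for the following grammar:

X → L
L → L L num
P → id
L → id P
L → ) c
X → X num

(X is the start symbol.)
{ $, ')', 'id', 'num' }

To compute FOLLOW(L), find every occurrence of L on a right-hand side N → α L β: add FIRST(β) \ {ε}, and if β is empty or nullable also add FOLLOW(N). Iterate to a fixed point.

In X → L: L is at the end, add FOLLOW(X)
In L → L L num: L is followed by L num, add FIRST(L num) \ {ε} = { ')', 'id' }
In L → L L num: L is followed by num, add FIRST(num) \ {ε} = { 'num' }

The FOLLOW sets referred to above (computed the same way, to a fixed point):
  FOLLOW(X) = { $, 'num' }

Taking the union: FOLLOW(L) = { $, ')', 'id', 'num' }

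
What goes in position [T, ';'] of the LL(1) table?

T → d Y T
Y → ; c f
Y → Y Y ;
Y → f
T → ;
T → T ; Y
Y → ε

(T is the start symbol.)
To find M[T, ';'], we find productions for T where ';' is in the predict set (PREDICT(N → α) = (FIRST(α) \ {ε}) ∪ (FOLLOW(N) if α ⇒* ε)).

Relevant sets:
  FIRST(T) = { ';', 'd' }

T → d Y T: PREDICT = { 'd' }
T → ;: PREDICT = { ';' }
  ';' is in predict set, so this production goes in M[T, ';']
T → T ; Y: PREDICT = { ';', 'd' }
  ';' is in predict set, so this production goes in M[T, ';']

M[T, ';'] = T → ;, T → T ; Y  (a multiply-defined cell — the grammar is not LL(1))

Answer: T → ;, T → T ; Y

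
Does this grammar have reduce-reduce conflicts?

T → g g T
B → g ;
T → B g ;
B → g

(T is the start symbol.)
No reduce-reduce conflicts

A reduce-reduce conflict occurs when an LR(0) state has two complete items [A → α .] and [B → β .] — both call for a reduction, and with no lookahead the parser cannot choose between them.

Augment with T' → T and build the canonical LR(0) collection (I0 = CLOSURE({[T' → . T]}), then GOTO on every symbol after a dot until no new states appear). It has 9 states:
  I0: { [B → . g ;], [B → . g], [T → . B g ;], [T → . g g T], [T' → . T] }  — shift
  I1: { [T → B . g ;] }  — shift
  I2: { [T' → T .] }  — accept
  I3: { [B → g . ;], [B → g .], [T → g . g T] }  — shift, reduce
  I4: { [B → g ; .] }  — reduce
  I5: { [B → . g ;], [B → . g], [T → . B g ;], [T → . g g T], [T → g g . T] }  — shift
  I6: { [T → g g T .] }  — reduce
  I7: { [T → B g . ;] }  — shift
  I8: { [T → B g ; .] }  — reduce

No state contains more than one complete item.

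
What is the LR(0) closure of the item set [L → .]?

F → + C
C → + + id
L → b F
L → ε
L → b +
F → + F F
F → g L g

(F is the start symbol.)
To compute CLOSURE, for each item [A → α.Bβ] where B is a non-terminal, add [B → .γ] for all productions B → γ; repeat for the newly added items until nothing changes.

Start with: [L → .]
The dot is at the end, so nothing is added.

CLOSURE = { [L → .] }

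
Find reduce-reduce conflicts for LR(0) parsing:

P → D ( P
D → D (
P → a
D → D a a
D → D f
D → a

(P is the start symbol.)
Yes — I3: [D → a .] vs [P → a .]

A reduce-reduce conflict occurs when an LR(0) state has two complete items [A → α .] and [B → β .] — both call for a reduction, and with no lookahead the parser cannot choose between them.

Augment with P' → P and build the canonical LR(0) collection (I0 = CLOSURE({[P' → . P]}), then GOTO on every symbol after a dot until no new states appear). It has 9 states:
  I0: { [D → . D (], [D → . D a a], [D → . D f], [D → . a], [P → . D ( P], [P → . a], [P' → . P] }  — shift
  I1: { [D → D . (], [D → D . a a], [D → D . f], [P → D . ( P] }  — shift
  I2: { [P' → P .] }  — accept
  I3: { [D → a .], [P → a .] }  — 2 reduces
  I4: { [D → . D (], [D → . D a a], [D → . D f], [D → . a], [D → D ( .], [P → . D ( P], [P → . a], [P → D ( . P] }  — shift, reduce
  I5: { [D → D a . a] }  — shift
  I6: { [D → D f .] }  — reduce
  I7: { [D → D a a .] }  — reduce
  I8: { [P → D ( P .] }  — reduce

I3 contains complete items [D → a .], [P → a .] — reduce-reduce conflict.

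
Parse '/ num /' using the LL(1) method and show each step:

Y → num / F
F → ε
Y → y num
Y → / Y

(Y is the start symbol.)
LL(1) parsing maintains a stack (initially the start symbol over $) and the input. At each step: if the stack top is a terminal, match it against the current input token; if it is a non-terminal N, replace it with the RHS of M[N, lookahead] (the unique production whose predict set contains the lookahead).

Stack is shown with the top on the left.

Stack      Input      Action
----------------------------
Y $        / num / $  output Y → / Y
/ Y $      / num / $  match '/'
Y $        num / $    output Y → num / F
num / F $  num / $    match 'num'
/ F $      / $        match '/'
F $        $          output F → ε
$          $          accept

The string is accepted.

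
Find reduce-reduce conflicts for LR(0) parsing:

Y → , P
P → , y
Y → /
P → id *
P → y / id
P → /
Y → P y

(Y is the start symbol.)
Yes — I2: [P → / .] vs [Y → / .]

A reduce-reduce conflict occurs when an LR(0) state has two complete items [A → α .] and [B → β .] — both call for a reduction, and with no lookahead the parser cannot choose between them.

Augment with Y' → Y and build the canonical LR(0) collection (I0 = CLOSURE({[Y' → . Y]}), then GOTO on every symbol after a dot until no new states appear). It has 16 states:
  I0: { [P → . , y], [P → . /], [P → . id *], [P → . y / id], [Y → . , P], [Y → . /], [Y → . P y], [Y' → . Y] }  — shift
  I1: { [P → , . y], [P → . , y], [P → . /], [P → . id *], [P → . y / id], [Y → , . P] }  — shift
  I2: { [P → / .], [Y → / .] }  — 2 reduces
  I3: { [Y → P . y] }  — shift
  I4: { [Y' → Y .] }  — accept
  I5: { [P → id . *] }  — shift
  I6: { [P → y . / id] }  — shift
  I7: { [P → y / . id] }  — shift
  I8: { [P → y / id .] }  — reduce
  I9: { [P → id * .] }  — reduce
  I10: { [Y → P y .] }  — reduce
  I11: { [P → , . y] }  — shift
  I12: { [P → / .] }  — reduce
  I13: { [Y → , P .] }  — reduce
  I14: { [P → , y .], [P → y . / id] }  — shift, reduce
  I15: { [P → , y .] }  — reduce

I2 contains complete items [P → / .], [Y → / .] — reduce-reduce conflict.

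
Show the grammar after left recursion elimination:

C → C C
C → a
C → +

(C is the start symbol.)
C → a C'
C → + C'
C' → C C'
C' → ε

C is directly left-recursive. The standard transformation for
  A → A α₁ | ... | A α_m | β₁ | ... | β_n
is
  A  → β₁ A' | ... | β_n A'
  A' → α₁ A' | ... | α_m A' | ε

C → a becomes C → a C'
C → + becomes C → + C'
C → C C becomes C' → C C'
Add C' → ε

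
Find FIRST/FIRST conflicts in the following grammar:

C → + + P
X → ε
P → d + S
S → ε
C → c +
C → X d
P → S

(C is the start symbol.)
No FIRST/FIRST conflicts.

A FIRST/FIRST conflict occurs when two productions N → α and N → β for the same non-terminal have FIRST(α) ∩ FIRST(β) ≠ ∅ (with ε ∈ FIRST of a nullable right-hand side, so two nullable alternatives also conflict).

FIRST sets of the non-terminals at (or reachable through a nullable prefix from) the front of some alternative:
  FIRST(X) = { ε }
  FIRST(S) = { ε }

Productions for C:
  C → + + P: FIRST = { '+' }
  C → c +: FIRST = { 'c' }
  C → X d: FIRST = { 'd' }
Productions for P:
  P → d + S: FIRST = { 'd' }
  P → S: FIRST = { ε }
X, S have only one production, so no FIRST/FIRST conflict is possible there.

All alternatives of each non-terminal have pairwise disjoint FIRST sets.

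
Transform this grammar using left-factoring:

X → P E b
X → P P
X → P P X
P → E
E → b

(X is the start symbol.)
X → P X'
X' → E b
X' → P X''
X'' → ε
X'' → X
P → E
E → b

Left-factoring transforms A → αβ₁ | αβ₂ into A → αA' and A' → β₁ | β₂
(α is the longest common prefix among the alternatives). Repeat until
no nonterminal has two alternatives with a common prefix.

Round 1: X has alternatives sharing prefix 'P'. Introduce X': X → P X'
  Add: X' → E b
  Add: X' → P
  Add: X' → P X

Round 2: X' has alternatives sharing prefix 'P'. Introduce X'': X' → P X''
  Add: X'' → ε
  Add: X'' → X

No remaining common prefixes — done.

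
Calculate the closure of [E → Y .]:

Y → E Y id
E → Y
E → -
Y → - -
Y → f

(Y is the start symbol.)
{ [E → Y .] }

Start with: [E → Y .]
The dot is at the end, so nothing is added.

CLOSURE = { [E → Y .] }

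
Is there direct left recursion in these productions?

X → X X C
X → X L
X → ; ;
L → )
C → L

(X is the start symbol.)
Yes, X is left-recursive

X → X X C: LEFT RECURSIVE (starts with X)
X → X L: LEFT RECURSIVE (starts with X)
X → ; ;: starts with ';'
L → ): starts with ')'
C → L: starts with L

The grammar has direct left recursion on: X.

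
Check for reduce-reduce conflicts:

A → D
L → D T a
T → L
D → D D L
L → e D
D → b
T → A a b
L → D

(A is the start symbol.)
Yes — I10: [A → D .] vs [L → D .]; I11: [D → D D L .] vs [T → L .]

Augment with A' → A and build the canonical LR(0) collection (I0 = CLOSURE({[A' → . A]}), then GOTO on every symbol after a dot until no new states appear). It has 16 states:
  I0: { [A → . D], [A' → . A], [D → . D D L], [D → . b] }  — shift
  I1: { [A' → A .] }  — accept
  I2: { [A → D .], [D → . D D L], [D → . b], [D → D . D L] }  — shift, reduce
  I3: { [D → b .] }  — reduce
  I4: { [D → . D D L], [D → . b], [D → D . D L], [D → D D . L], [L → . D T a], [L → . D], [L → . e D] }  — shift
  I5: { [A → . D], [D → . D D L], [D → . b], [D → D . D L], [D → D D . L], [L → . D T a], [L → . D], [L → . e D], [L → D . T a], [L → D .], [T → . A a b], [T → . L] }  — shift, reduce
  I6: { [D → D D L .] }  — reduce
  I7: { [D → . D D L], [D → . b], [L → e . D] }  — shift
  I8: { [D → . D D L], [D → . b], [D → D . D L], [L → e D .] }  — shift, reduce
  I9: { [T → A . a b] }  — shift
  I10: { [A → . D], [A → D .], [D → . D D L], [D → . b], [D → D . D L], [D → D D . L], [L → . D T a], [L → . D], [L → . e D], [L → D . T a], [L → D .], [T → . A a b], [T → . L] }  — shift, 2 reduces
  I11: { [D → D D L .], [T → L .] }  — 2 reduces
  I12: { [L → D T . a] }  — shift
  I13: { [L → D T a .] }  — reduce
  I14: { [T → A a . b] }  — shift
  I15: { [T → A a b .] }  — reduce

I10 contains complete items [A → D .], [L → D .] — reduce-reduce conflict.
I11 contains complete items [D → D D L .], [T → L .] — reduce-reduce conflict.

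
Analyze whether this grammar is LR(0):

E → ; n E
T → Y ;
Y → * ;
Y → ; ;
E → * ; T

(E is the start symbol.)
Augment with E' → E and build the canonical LR(0) collection (I0 = CLOSURE({[E' → . E]}), then GOTO on every symbol after a dot until no new states appear). It has 14 states:
  I0: { [E → . * ; T], [E → . ; n E], [E' → . E] }  — shift
  I1: { [E → * . ; T] }  — shift
  I2: { [E → ; . n E] }  — shift
  I3: { [E' → E .] }  — accept
  I4: { [E → . * ; T], [E → . ; n E], [E → ; n . E] }  — shift
  I5: { [E → ; n E .] }  — reduce
  I6: { [E → * ; . T], [T → . Y ;], [Y → . * ;], [Y → . ; ;] }  — shift
  I7: { [Y → * . ;] }  — shift
  I8: { [Y → ; . ;] }  — shift
  I9: { [E → * ; T .] }  — reduce
  I10: { [T → Y . ;] }  — shift
  I11: { [T → Y ; .] }  — reduce
  I12: { [Y → ; ; .] }  — reduce
  I13: { [Y → * ; .] }  — reduce

Every state is either a pure shift/goto state or contains exactly one complete item and nothing to shift — no conflicts. The grammar is LR(0).

Answer: Yes, the grammar is LR(0)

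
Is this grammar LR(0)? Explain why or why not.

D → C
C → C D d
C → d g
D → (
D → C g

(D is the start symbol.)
No. Shift-reduce conflict between [D → C .] and [C → . d g]

A grammar is LR(0) if no state in the canonical LR(0) collection has:
  - both a shift item (dot before a terminal) and a complete item (shift-reduce conflict), or
  - two or more complete items (reduce-reduce conflict; the accept item [D' → D .] counts as a complete item here).

Augment with D' → D and build the canonical LR(0) collection (I0 = CLOSURE({[D' → . D]}), then GOTO on every symbol after a dot until no new states appear). It has 9 states:
  I0: { [C → . C D d], [C → . d g], [D → . (], [D → . C g], [D → . C], [D' → . D] }  — shift
  I1: { [D → ( .] }  — reduce
  I2: { [C → . C D d], [C → . d g], [C → C . D d], [D → . (], [D → . C g], [D → . C], [D → C . g], [D → C .] }  — shift, reduce
  I3: { [D' → D .] }  — accept
  I4: { [C → d . g] }  — shift
  I5: { [C → d g .] }  — reduce
  I6: { [C → C D . d] }  — shift
  I7: { [D → C g .] }  — reduce
  I8: { [C → C D d .] }  — reduce

Conflict in state I2:
  Shift-reduce conflict between [D → C .] and [C → . d g]
So the grammar is NOT LR(0).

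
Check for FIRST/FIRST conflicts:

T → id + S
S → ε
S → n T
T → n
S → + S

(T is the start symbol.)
Productions for T:
  T → id + S: FIRST = { 'id' }
  T → n: FIRST = { 'n' }
Productions for S:
  S → ε: FIRST = { ε }
  S → n T: FIRST = { 'n' }
  S → + S: FIRST = { '+' }

All alternatives of each non-terminal have pairwise disjoint FIRST sets.

Answer: No FIRST/FIRST conflicts.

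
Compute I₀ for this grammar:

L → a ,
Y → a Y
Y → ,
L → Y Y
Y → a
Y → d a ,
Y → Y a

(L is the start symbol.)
First, augment the grammar with L' → L
I₀ = CLOSURE({ [L' → . L] }):
  [L' → . L] has the dot before L: add [L → . a ,], [L → . Y Y]
  [L → . Y Y] has the dot before Y: add [Y → . a Y], [Y → . ,], [Y → . a], [Y → . d a ,], [Y → . Y a]
No further items can be added.

I₀ = { [L → . Y Y], [L → . a ,], [L' → . L], [Y → . ,], [Y → . Y a], [Y → . a Y], [Y → . a], [Y → . d a ,] }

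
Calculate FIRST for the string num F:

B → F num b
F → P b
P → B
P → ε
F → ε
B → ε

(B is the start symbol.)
{ 'num' }

To compute FIRST(num F), process the symbols left to right:
Symbol num is a terminal. Add 'num' and stop.
FIRST(num F) = { 'num' }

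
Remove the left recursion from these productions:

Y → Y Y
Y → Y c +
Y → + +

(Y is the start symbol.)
Y → + + Y'
Y' → Y Y'
Y' → c + Y'
Y' → ε

Y is directly left-recursive. The standard transformation for
  A → A α₁ | ... | A α_m | β₁ | ... | β_n
is
  A  → β₁ A' | ... | β_n A'
  A' → α₁ A' | ... | α_m A' | ε

Y → + + becomes Y → + + Y'
Y → Y Y becomes Y' → Y Y'
Y → Y c + becomes Y' → c + Y'
Add Y' → ε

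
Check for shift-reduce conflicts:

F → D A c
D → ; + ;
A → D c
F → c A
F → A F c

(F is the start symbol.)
No shift-reduce conflicts

A shift-reduce conflict occurs when an LR(0) state has both:
  - a complete (reduce) item [A → α .] (dot at the end), and
  - a shift item [B → β . c γ] (dot before a terminal).

Augment with F' → F and build the canonical LR(0) collection (I0 = CLOSURE({[F' → . F]}), then GOTO on every symbol after a dot until no new states appear). It has 15 states:
  I0: { [A → . D c], [D → . ; + ;], [F → . A F c], [F → . D A c], [F → . c A], [F' → . F] }  — shift
  I1: { [D → ; . + ;] }  — shift
  I2: { [A → . D c], [D → . ; + ;], [F → . A F c], [F → . D A c], [F → . c A], [F → A . F c] }  — shift
  I3: { [A → . D c], [A → D . c], [D → . ; + ;], [F → D . A c] }  — shift
  I4: { [F' → F .] }  — accept
  I5: { [A → . D c], [D → . ; + ;], [F → c . A] }  — shift
  I6: { [F → c A .] }  — reduce
  I7: { [A → D . c] }  — shift
  I8: { [A → D c .] }  — reduce
  I9: { [F → D A . c] }  — shift
  I10: { [F → D A c .] }  — reduce
  I11: { [F → A F . c] }  — shift
  I12: { [F → A F c .] }  — reduce
  I13: { [D → ; + . ;] }  — shift
  I14: { [D → ; + ; .] }  — reduce

No state contains both a complete item and a shift item.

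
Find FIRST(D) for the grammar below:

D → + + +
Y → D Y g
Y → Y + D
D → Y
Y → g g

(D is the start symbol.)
To compute FIRST(D), examine every production with D on the left-hand side, reading each right-hand side left to right until a non-nullable symbol is reached.

FIRST sets of the other non-terminals involved (by the same procedure, iterated to a fixed point):
  FIRST(Y) = { '+', 'g' }

From D → + + +:
  - '+' is a terminal: add '+' and stop
From D → Y:
  - Y is a non-terminal: add FIRST(Y) \ {ε} = { '+', 'g' }
    Y is not nullable, so stop

Collecting: FIRST(D) = { '+', 'g' }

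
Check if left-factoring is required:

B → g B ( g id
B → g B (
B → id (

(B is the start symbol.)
Yes, B has productions with common prefix 'g B ('

Left-factoring is needed when two productions for the same non-terminal
share a common prefix on the right-hand side.

Productions for B:
  B → g B ( g id
  B → g B (
  B → id (

Found common prefix 'g B (' in productions for B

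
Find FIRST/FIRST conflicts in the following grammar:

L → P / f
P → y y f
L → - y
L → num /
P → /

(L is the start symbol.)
No FIRST/FIRST conflicts.

A FIRST/FIRST conflict occurs when two productions N → α and N → β for the same non-terminal have FIRST(α) ∩ FIRST(β) ≠ ∅ (with ε ∈ FIRST of a nullable right-hand side, so two nullable alternatives also conflict).

FIRST sets of the non-terminals at (or reachable through a nullable prefix from) the front of some alternative:
  FIRST(P) = { '/', 'y' }

Productions for L:
  L → P / f: FIRST = { '/', 'y' }
  L → - y: FIRST = { '-' }
  L → num /: FIRST = { 'num' }
Productions for P:
  P → y y f: FIRST = { 'y' }
  P → /: FIRST = { '/' }

All alternatives of each non-terminal have pairwise disjoint FIRST sets.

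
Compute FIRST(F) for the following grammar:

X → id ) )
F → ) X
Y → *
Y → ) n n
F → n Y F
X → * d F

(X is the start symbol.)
To compute FIRST(F), examine every production with F on the left-hand side, reading each right-hand side left to right until a non-nullable symbol is reached.

From F → ) X:
  - ')' is a terminal: add ')' and stop
From F → n Y F:
  - n is a terminal: add 'n' and stop

Collecting: FIRST(F) = { ')', 'n' }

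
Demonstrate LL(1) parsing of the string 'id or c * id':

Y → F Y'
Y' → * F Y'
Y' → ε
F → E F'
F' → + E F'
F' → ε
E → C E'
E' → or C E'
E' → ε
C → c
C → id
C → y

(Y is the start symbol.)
LL(1) parsing maintains a stack (initially the start symbol over $) and the input. At each step: if the stack top is a terminal, match it against the current input token; if it is a non-terminal N, replace it with the RHS of M[N, lookahead] (the unique production whose predict set contains the lookahead).

Stack is shown with the top on the left.

Stack            Input           Action
---------------------------------------
Y $              id or c * id $  output Y → F Y'
F Y' $           id or c * id $  output F → E F'
E F' Y' $        id or c * id $  output E → C E'
C E' F' Y' $     id or c * id $  output C → id
id E' F' Y' $    id or c * id $  match 'id'
E' F' Y' $       or c * id $     output E' → or C E'
or C E' F' Y' $  or c * id $     match 'or'
C E' F' Y' $     c * id $        output C → c
c E' F' Y' $     c * id $        match 'c'
E' F' Y' $       * id $          output E' → ε
F' Y' $          * id $          output F' → ε
Y' $             * id $          output Y' → * F Y'
* F Y' $         * id $          match '*'
F Y' $           id $            output F → E F'
E F' Y' $        id $            output E → C E'
C E' F' Y' $     id $            output C → id
id E' F' Y' $    id $            match 'id'
E' F' Y' $       $               output E' → ε
F' Y' $          $               output F' → ε
Y' $             $               output Y' → ε
$                $               accept

The string is accepted.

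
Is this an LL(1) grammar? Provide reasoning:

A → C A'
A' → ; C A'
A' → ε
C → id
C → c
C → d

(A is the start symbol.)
A grammar is LL(1) if for each non-terminal N with multiple productions, the predict sets of those productions are pairwise disjoint, where PREDICT(N → α) = (FIRST(α) \ {ε}) ∪ (FOLLOW(N) if α ⇒* ε).

Relevant sets:
  FOLLOW(A') = { $ }

For A':
  PREDICT(A' → ';' C A') = { ';' }
  PREDICT(A' → ε) = { $ }
For C:
  PREDICT(C → id) = { 'id' }
  PREDICT(C → c) = { 'c' }
  PREDICT(C → d) = { 'd' }
A has a single production, so nothing to check there.

All predict sets are disjoint. The grammar IS LL(1).

Answer: Yes, the grammar is LL(1).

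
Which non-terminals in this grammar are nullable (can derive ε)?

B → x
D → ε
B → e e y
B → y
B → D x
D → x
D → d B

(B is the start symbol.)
{ 'D' }

A non-terminal is nullable if it can derive ε (the empty string): either it has an ε-production, or it has a production whose right-hand side consists entirely of nullable non-terminals.

ε-productions: D → ε
So D is immediately nullable.
No further non-terminal can be added: every production for the remaining non-terminals contains a terminal or a non-nullable non-terminal.
Nullable = { 'D' }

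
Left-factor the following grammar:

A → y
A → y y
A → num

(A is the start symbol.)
Left-factoring transforms A → αβ₁ | αβ₂ into A → αA' and A' → β₁ | β₂
(α is the longest common prefix among the alternatives). Repeat until
no nonterminal has two alternatives with a common prefix.

Round 1: A has alternatives sharing prefix 'y'. Introduce A': A → y A'
  Add: A' → ε
  Add: A' → y

No remaining common prefixes — done.

Resulting grammar:
A → y A'
A' → ε
A' → y
A → num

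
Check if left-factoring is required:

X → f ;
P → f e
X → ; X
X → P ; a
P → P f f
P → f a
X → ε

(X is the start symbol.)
Yes, P has productions with common prefix 'f'

Left-factoring is needed when two productions for the same non-terminal
share a common prefix on the right-hand side.

Productions for X:
  X → f ;
  X → ; X
  X → P ; a
  X → ε
Productions for P:
  P → f e
  P → P f f
  P → f a

Found common prefix 'f' in productions for P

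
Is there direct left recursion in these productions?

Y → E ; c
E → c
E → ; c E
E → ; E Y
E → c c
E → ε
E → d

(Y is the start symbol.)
Y → E ; c: starts with E
E → c: starts with c
E → ; c E: starts with ';'
E → ; E Y: starts with ';'
E → c c: starts with c
E → ε: starts with ε
E → d: starts with d

No direct left recursion found.

Answer: No direct left recursion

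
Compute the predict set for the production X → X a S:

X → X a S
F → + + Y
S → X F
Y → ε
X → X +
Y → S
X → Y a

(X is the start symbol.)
{ 'a' }

PREDICT(X → X a S) = (FIRST(RHS) \ {ε}) ∪ (FOLLOW(X) if ε ∈ FIRST(RHS), i.e. RHS ⇒* ε)
FIRST(X) = { 'a' }
FIRST(X a S) = { 'a' }
ε ∉ FIRST(X a S), so FOLLOW(X) is not added.
PREDICT(X → X a S) = { 'a' }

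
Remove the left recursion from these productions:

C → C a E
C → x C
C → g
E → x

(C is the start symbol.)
C is directly left-recursive. The standard transformation for
  A → A α₁ | ... | A α_m | β₁ | ... | β_n
is
  A  → β₁ A' | ... | β_n A'
  A' → α₁ A' | ... | α_m A' | ε

C → x C becomes C → x C C'
C → g becomes C → g C'
C → C a E becomes C' → a E C'
Add C' → ε

Productions for other non-terminals are unchanged:
  E → x

Resulting grammar:
C → x C C'
C → g C'
C' → a E C'
C' → ε
E → x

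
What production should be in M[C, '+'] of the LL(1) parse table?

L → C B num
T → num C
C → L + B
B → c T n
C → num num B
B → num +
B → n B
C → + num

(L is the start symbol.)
To find M[C, '+'], we find productions for C where '+' is in the predict set (PREDICT(N → α) = (FIRST(α) \ {ε}) ∪ (FOLLOW(N) if α ⇒* ε)).

Relevant sets:
  FIRST(L) = { '+', 'num' }

C → L + B: PREDICT = { '+', 'num' }
  '+' is in predict set, so this production goes in M[C, '+']
C → num num B: PREDICT = { 'num' }
C → + num: PREDICT = { '+' }
  '+' is in predict set, so this production goes in M[C, '+']

M[C, '+'] = C → L + B, C → + num  (a multiply-defined cell — the grammar is not LL(1))

Answer: C → L + B, C → + num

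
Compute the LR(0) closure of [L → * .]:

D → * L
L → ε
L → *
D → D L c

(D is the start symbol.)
{ [L → * .] }

To compute CLOSURE, for each item [A → α.Bβ] where B is a non-terminal, add [B → .γ] for all productions B → γ; repeat for the newly added items until nothing changes.

Start with: [L → * .]
The dot is at the end, so nothing is added.

CLOSURE = { [L → * .] }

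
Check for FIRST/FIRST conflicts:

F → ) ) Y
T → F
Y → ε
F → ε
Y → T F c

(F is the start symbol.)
FIRST sets of the non-terminals at (or reachable through a nullable prefix from) the front of some alternative:
  FIRST(T) = { ')', ε }
  FIRST(F) = { ')', ε }

Productions for F:
  F → ) ) Y: FIRST = { ')' }
  F → ε: FIRST = { ε }
Productions for Y:
  Y → ε: FIRST = { ε }
  Y → T F c: FIRST = { ')', 'c' }
T has only one production, so no FIRST/FIRST conflict is possible there.

All alternatives of each non-terminal have pairwise disjoint FIRST sets.

Answer: No FIRST/FIRST conflicts.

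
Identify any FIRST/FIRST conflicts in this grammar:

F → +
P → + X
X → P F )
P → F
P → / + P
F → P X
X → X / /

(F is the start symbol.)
A FIRST/FIRST conflict occurs when two productions N → α and N → β for the same non-terminal have FIRST(α) ∩ FIRST(β) ≠ ∅ (with ε ∈ FIRST of a nullable right-hand side, so two nullable alternatives also conflict).

FIRST sets of the non-terminals at (or reachable through a nullable prefix from) the front of some alternative:
  FIRST(P) = { '+', '/' }
  FIRST(F) = { '+', '/' }
  FIRST(X) = { '+', '/' }

Productions for F:
  F → +: FIRST = { '+' }
  F → P X: FIRST = { '+', '/' }
Productions for P:
  P → + X: FIRST = { '+' }
  P → F: FIRST = { '+', '/' }
  P → / + P: FIRST = { '/' }
Productions for X:
  X → P F ): FIRST = { '+', '/' }
  X → X / /: FIRST = { '+', '/' }

Conflict for F: F → + and F → P X
  Overlap: { '+' }
Conflict for P: P → + X and P → F
  Overlap: { '+' }
Conflict for P: P → F and P → / + P
  Overlap: { '/' }
Conflict for X: X → P F ) and X → X / /
  Overlap: { '+', '/' }

Answer: Yes. F → '+' / F → P X on { '+' }; P → '+' X / P → F on { '+' }; P → F / P → '/' '+' P on { '/' }; X → P F ')' / X → X '/' '/' on { '+', '/' }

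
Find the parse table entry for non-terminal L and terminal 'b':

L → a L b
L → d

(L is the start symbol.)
To find M[L, 'b'], we find productions for L where 'b' is in the predict set (PREDICT(N → α) = (FIRST(α) \ {ε}) ∪ (FOLLOW(N) if α ⇒* ε)).

L → a L b: PREDICT = { 'a' }
L → d: PREDICT = { 'd' }

M[L, 'b'] is empty (no production applies)

Answer: Empty (error entry)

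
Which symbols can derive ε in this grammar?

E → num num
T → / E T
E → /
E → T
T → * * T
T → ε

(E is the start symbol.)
{ 'E', 'T' }

ε-productions: T → ε
So T is immediately nullable.
E → T: every symbol on the right is nullable, so E is nullable too.
Every non-terminal is now nullable.
Nullable = { 'E', 'T' }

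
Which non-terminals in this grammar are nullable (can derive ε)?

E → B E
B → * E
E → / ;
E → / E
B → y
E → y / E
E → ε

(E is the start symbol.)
{ 'E' }

A non-terminal is nullable if it can derive ε (the empty string): either it has an ε-production, or it has a production whose right-hand side consists entirely of nullable non-terminals.

ε-productions: E → ε
So E is immediately nullable.
No further non-terminal can be added: every production for the remaining non-terminals contains a terminal or a non-nullable non-terminal.
Nullable = { 'E' }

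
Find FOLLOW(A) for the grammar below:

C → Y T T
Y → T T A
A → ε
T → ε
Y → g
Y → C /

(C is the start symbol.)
To compute FOLLOW(A), find every occurrence of A on a right-hand side N → α A β: add FIRST(β) \ {ε}, and if β is empty or nullable also add FOLLOW(N). Iterate to a fixed point.

In Y → T T A: A is at the end, add FOLLOW(Y)

The FOLLOW sets referred to above (computed the same way, to a fixed point):
  FOLLOW(Y) = { $, '/' }

Taking the union: FOLLOW(A) = { $, '/' }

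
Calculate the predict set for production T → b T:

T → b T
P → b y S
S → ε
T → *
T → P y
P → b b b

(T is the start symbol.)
PREDICT(T → b T) = (FIRST(RHS) \ {ε}) ∪ (FOLLOW(T) if ε ∈ FIRST(RHS), i.e. RHS ⇒* ε)
FIRST(b T) = { 'b' }
ε ∉ FIRST(b T), so FOLLOW(T) is not added.
PREDICT(T → b T) = { 'b' }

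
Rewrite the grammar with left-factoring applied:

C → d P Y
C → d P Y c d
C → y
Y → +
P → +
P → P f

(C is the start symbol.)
C → d P Y C'
C' → ε
C' → c d
C → y
Y → +
P → +
P → P f

Left-factoring transforms A → αβ₁ | αβ₂ into A → αA' and A' → β₁ | β₂
(α is the longest common prefix among the alternatives). Repeat until
no nonterminal has two alternatives with a common prefix.

Round 1: C has alternatives sharing prefix 'd P Y'. Introduce C': C → d P Y C'
  Add: C' → ε
  Add: C' → c d

No remaining common prefixes — done.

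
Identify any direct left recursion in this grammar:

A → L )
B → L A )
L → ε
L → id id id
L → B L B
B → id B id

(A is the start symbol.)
No direct left recursion

A → L ): starts with L
B → L A ): starts with L
L → ε: starts with ε
L → id id id: starts with id
L → B L B: starts with B
B → id B id: starts with id

No direct left recursion found.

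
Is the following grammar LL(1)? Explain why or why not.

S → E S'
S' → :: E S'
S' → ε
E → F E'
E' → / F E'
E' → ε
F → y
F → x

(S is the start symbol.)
Yes, the grammar is LL(1).

A grammar is LL(1) if for each non-terminal N with multiple productions, the predict sets of those productions are pairwise disjoint, where PREDICT(N → α) = (FIRST(α) \ {ε}) ∪ (FOLLOW(N) if α ⇒* ε).

Relevant sets:
  FOLLOW(S') = { $ }
  FOLLOW(E') = { $, '::' }

For S':
  PREDICT(S' → :: E S') = { '::' }
  PREDICT(S' → ε) = { $ }
For E':
  PREDICT(E' → '/' F E') = { '/' }
  PREDICT(E' → ε) = { $, '::' }
For F:
  PREDICT(F → y) = { 'y' }
  PREDICT(F → x) = { 'x' }
S, E have a single production, so nothing to check there.

All predict sets are disjoint. The grammar IS LL(1).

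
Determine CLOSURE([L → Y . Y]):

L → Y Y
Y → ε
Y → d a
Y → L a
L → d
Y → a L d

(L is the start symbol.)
Start with: [L → Y . Y]
  [L → Y . Y] has the dot before Y: add [Y → .], [Y → . d a], [Y → . L a], [Y → . a L d]
  [Y → . L a] has the dot before L: add [L → . Y Y], [L → . d]
No further items can be added.

CLOSURE = { [L → . Y Y], [L → . d], [L → Y . Y], [Y → . L a], [Y → . a L d], [Y → . d a], [Y → .] }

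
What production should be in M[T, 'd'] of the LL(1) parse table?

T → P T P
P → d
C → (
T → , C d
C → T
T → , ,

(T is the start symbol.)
To find M[T, 'd'], we find productions for T where 'd' is in the predict set (PREDICT(N → α) = (FIRST(α) \ {ε}) ∪ (FOLLOW(N) if α ⇒* ε)).

Relevant sets:
  FIRST(P) = { 'd' }

T → P T P: PREDICT = { 'd' }
  'd' is in predict set, so this production goes in M[T, 'd']
T → , C d: PREDICT = { ',' }
T → , ,: PREDICT = { ',' }

M[T, 'd'] = T → P T P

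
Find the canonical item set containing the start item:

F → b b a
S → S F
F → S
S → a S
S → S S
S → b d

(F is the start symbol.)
{ [F → . S], [F → . b b a], [F' → . F], [S → . S F], [S → . S S], [S → . a S], [S → . b d] }

First, augment the grammar with F' → F
I₀ = CLOSURE({ [F' → . F] }):
  [F' → . F] has the dot before F: add [F → . b b a], [F → . S]
  [F → . S] has the dot before S: add [S → . S F], [S → . a S], [S → . S S], [S → . b d]
No further items can be added.

I₀ = { [F → . S], [F → . b b a], [F' → . F], [S → . S F], [S → . S S], [S → . a S], [S → . b d] }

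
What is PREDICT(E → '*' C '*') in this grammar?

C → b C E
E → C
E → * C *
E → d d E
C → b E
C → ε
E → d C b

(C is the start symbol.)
{ '*' }

PREDICT(E → '*' C '*') = (FIRST(RHS) \ {ε}) ∪ (FOLLOW(E) if ε ∈ FIRST(RHS), i.e. RHS ⇒* ε)
FIRST('*' C '*') = { '*' }
ε ∉ FIRST('*' C '*'), so FOLLOW(E) is not added.
PREDICT(E → '*' C '*') = { '*' }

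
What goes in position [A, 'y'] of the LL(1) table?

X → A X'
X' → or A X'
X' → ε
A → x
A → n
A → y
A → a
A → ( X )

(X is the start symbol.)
To find M[A, 'y'], we find productions for A where 'y' is in the predict set (PREDICT(N → α) = (FIRST(α) \ {ε}) ∪ (FOLLOW(N) if α ⇒* ε)).

A → x: PREDICT = { 'x' }
A → n: PREDICT = { 'n' }
A → y: PREDICT = { 'y' }
  'y' is in predict set, so this production goes in M[A, 'y']
A → a: PREDICT = { 'a' }
A → ( X ): PREDICT = { '(' }

M[A, 'y'] = A → y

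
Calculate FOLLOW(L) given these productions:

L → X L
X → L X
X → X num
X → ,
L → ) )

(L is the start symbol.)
To compute FOLLOW(L), find every occurrence of L on a right-hand side N → α L β: add FIRST(β) \ {ε}, and if β is empty or nullable also add FOLLOW(N). Iterate to a fixed point.

L is the start symbol, so $ ∈ FOLLOW(L).
In L → X L: L is at the end; this adds FOLLOW(L) to itself — nothing new
In X → L X: L is followed by X, add FIRST(X) \ {ε} = { ')', ',' }

Taking the union: FOLLOW(L) = { $, ')', ',' }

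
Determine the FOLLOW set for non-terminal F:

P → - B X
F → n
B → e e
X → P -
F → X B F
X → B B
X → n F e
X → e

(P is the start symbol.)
To compute FOLLOW(F), find every occurrence of F on a right-hand side N → α F β: add FIRST(β) \ {ε}, and if β is empty or nullable also add FOLLOW(N). Iterate to a fixed point.

In F → X B F: F is at the end; this adds FOLLOW(F) to itself — nothing new
In X → n F e: F is followed by e, add FIRST(e) \ {ε} = { 'e' }

Taking the union: FOLLOW(F) = { 'e' }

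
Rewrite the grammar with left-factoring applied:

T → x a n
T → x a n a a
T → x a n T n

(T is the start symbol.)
T → x a n T'
T' → ε
T' → a a
T' → T n

Left-factoring transforms A → αβ₁ | αβ₂ into A → αA' and A' → β₁ | β₂
(α is the longest common prefix among the alternatives). Repeat until
no nonterminal has two alternatives with a common prefix.

Round 1: T has alternatives sharing prefix 'x a n'. Introduce T': T → x a n T'
  Add: T' → ε
  Add: T' → a a
  Add: T' → T n

No remaining common prefixes — done.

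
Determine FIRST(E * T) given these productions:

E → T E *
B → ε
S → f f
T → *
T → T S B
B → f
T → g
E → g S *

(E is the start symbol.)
{ '*', 'g' }

FIRST sets of the non-terminals involved (from the grammar, by fixed-point iteration):
  FIRST(E) = { '*', 'g' }

To compute FIRST(E * T), process the symbols left to right:
Symbol E is a non-terminal. Add FIRST(E) \ {ε} = { '*', 'g' }
E is not nullable (ε ∉ FIRST(E)), so stop here.
FIRST(E * T) = { '*', 'g' }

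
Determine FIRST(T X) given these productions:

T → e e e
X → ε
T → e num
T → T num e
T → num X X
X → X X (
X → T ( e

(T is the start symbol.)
FIRST sets of the non-terminals involved (from the grammar, by fixed-point iteration):
  FIRST(T) = { 'e', 'num' }

To compute FIRST(T X), process the symbols left to right:
Symbol T is a non-terminal. Add FIRST(T) \ {ε} = { 'e', 'num' }
T is not nullable (ε ∉ FIRST(T)), so stop here.
FIRST(T X) = { 'e', 'num' }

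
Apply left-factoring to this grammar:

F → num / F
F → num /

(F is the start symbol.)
F → num / F'
F' → F
F' → ε

Left-factoring transforms A → αβ₁ | αβ₂ into A → αA' and A' → β₁ | β₂
(α is the longest common prefix among the alternatives). Repeat until
no nonterminal has two alternatives with a common prefix.

Round 1: F has alternatives sharing prefix 'num /'. Introduce F': F → num / F'
  Add: F' → F
  Add: F' → ε

No remaining common prefixes — done.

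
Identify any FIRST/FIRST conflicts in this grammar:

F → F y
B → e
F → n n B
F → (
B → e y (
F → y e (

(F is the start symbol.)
FIRST sets of the non-terminals at (or reachable through a nullable prefix from) the front of some alternative:
  FIRST(F) = { '(', 'n', 'y' }

Productions for F:
  F → F y: FIRST = { '(', 'n', 'y' }
  F → n n B: FIRST = { 'n' }
  F → (: FIRST = { '(' }
  F → y e (: FIRST = { 'y' }
Productions for B:
  B → e: FIRST = { 'e' }
  B → e y (: FIRST = { 'e' }

Conflict for F: F → F y and F → n n B
  Overlap: { 'n' }
Conflict for F: F → F y and F → (
  Overlap: { '(' }
Conflict for F: F → F y and F → y e (
  Overlap: { 'y' }
Conflict for B: B → e and B → e y (
  Overlap: { 'e' }

Answer: Yes. F → F y / F → n n B on { 'n' }; F → F y / F → '(' on { '(' }; F → F y / F → y e '(' on { 'y' }; B → e / B → e y '(' on { 'e' }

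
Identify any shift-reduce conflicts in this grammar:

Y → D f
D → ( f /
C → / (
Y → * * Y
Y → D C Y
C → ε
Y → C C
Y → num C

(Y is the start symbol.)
A shift-reduce conflict occurs when an LR(0) state has both:
  - a complete (reduce) item [A → α .] (dot at the end), and
  - a shift item [B → β . c γ] (dot before a terminal).

Augment with Y' → Y and build the canonical LR(0) collection (I0 = CLOSURE({[Y' → . Y]}), then GOTO on every symbol after a dot until no new states appear). It has 18 states:
  I0: { [C → . / (], [C → .], [D → . ( f /], [Y → . * * Y], [Y → . C C], [Y → . D C Y], [Y → . D f], [Y → . num C], [Y' → . Y] }  — shift, reduce
  I1: { [D → ( . f /] }  — shift
  I2: { [Y → * . * Y] }  — shift
  I3: { [C → / . (] }  — shift
  I4: { [C → . / (], [C → .], [Y → C . C] }  — shift, reduce
  I5: { [C → . / (], [C → .], [Y → D . C Y], [Y → D . f] }  — shift, reduce
  I6: { [Y' → Y .] }  — accept
  I7: { [C → . / (], [C → .], [Y → num . C] }  — shift, reduce
  I8: { [Y → num C .] }  — reduce
  I9: { [C → . / (], [C → .], [D → . ( f /], [Y → . * * Y], [Y → . C C], [Y → . D C Y], [Y → . D f], [Y → . num C], [Y → D C . Y] }  — shift, reduce
  I10: { [Y → D f .] }  — reduce
  I11: { [Y → D C Y .] }  — reduce
  I12: { [Y → C C .] }  — reduce
  I13: { [C → / ( .] }  — reduce
  I14: { [C → . / (], [C → .], [D → . ( f /], [Y → * * . Y], [Y → . * * Y], [Y → . C C], [Y → . D C Y], [Y → . D f], [Y → . num C] }  — shift, reduce
  I15: { [Y → * * Y .] }  — reduce
  I16: { [D → ( f . /] }  — shift
  I17: { [D → ( f / .] }  — reduce

I0 contains reduce item [C → .] and shift items [C → . / (], [D → . ( f /], [Y → . * * Y], [Y → . num C] — shift-reduce conflict.
I4 contains reduce item [C → .] and shift item [C → . / (] — shift-reduce conflict.
I5 contains reduce item [C → .] and shift items [C → . / (], [Y → D . f] — shift-reduce conflict.
I7 contains reduce item [C → .] and shift item [C → . / (] — shift-reduce conflict.
I9 contains reduce item [C → .] and shift items [C → . / (], [D → . ( f /], [Y → . * * Y], [Y → . num C] — shift-reduce conflict.
I14 contains reduce item [C → .] and shift items [C → . / (], [D → . ( f /], [Y → . * * Y], [Y → . num C] — shift-reduce conflict.

Answer: Yes — I0: [C → .] vs [C → . / (]; I4: [C → .] vs [C → . / (]; I5: [C → .] vs [C → . / (]; I7: [C → .] vs [C → . / (]; I9: [C → .] vs [C → . / (]; I14: [C → .] vs [C → . / (]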